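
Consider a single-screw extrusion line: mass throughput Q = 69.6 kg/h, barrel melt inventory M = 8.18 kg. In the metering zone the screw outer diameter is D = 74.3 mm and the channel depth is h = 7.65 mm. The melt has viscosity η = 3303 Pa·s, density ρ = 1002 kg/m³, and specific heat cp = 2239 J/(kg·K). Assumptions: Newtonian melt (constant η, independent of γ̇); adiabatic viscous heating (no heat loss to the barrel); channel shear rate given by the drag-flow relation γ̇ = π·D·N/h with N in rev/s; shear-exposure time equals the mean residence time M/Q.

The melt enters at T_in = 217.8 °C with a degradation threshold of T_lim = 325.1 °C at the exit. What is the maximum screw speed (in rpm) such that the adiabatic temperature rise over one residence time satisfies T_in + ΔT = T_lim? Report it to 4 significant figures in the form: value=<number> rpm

value=25.81 rpm

Convert throughput: Q = 69.6 kg/h = 69.6/3600 = 0.0193333 kg/s
Mean residence time: t_res = M/Q_s = 8.18 kg / 0.0193333 kg/s = 423.103 s
Convert to metres: D = 0.0743 m, h = 0.00765 m
ΔT_a = T_lim − T_in = 325.1 − 217.8 = 107.3 K
γ̇_max² = ΔT_a·ρ·cp/(η·t_res) = 107.3·1002·2239/(3303·423.103) = 172.253 s⁻²
γ̇_max = √172.253 = 13.1245 s⁻¹
N_max = γ̇_max·h / (π·D) = 13.1245 · 0.00765 / (π · 0.0743) = 0.430136 rev/s = 25.8082 rpm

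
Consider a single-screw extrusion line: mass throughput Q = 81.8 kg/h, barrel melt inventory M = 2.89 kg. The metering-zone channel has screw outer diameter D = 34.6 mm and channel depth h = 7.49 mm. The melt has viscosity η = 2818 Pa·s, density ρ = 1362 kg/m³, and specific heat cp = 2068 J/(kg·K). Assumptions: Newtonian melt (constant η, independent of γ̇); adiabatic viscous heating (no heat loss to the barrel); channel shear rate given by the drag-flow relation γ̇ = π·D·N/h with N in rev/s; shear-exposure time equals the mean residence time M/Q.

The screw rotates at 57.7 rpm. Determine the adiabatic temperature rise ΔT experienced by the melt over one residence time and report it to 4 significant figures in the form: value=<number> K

Convert throughput: Q = 81.8 kg/h = 81.8/3600 = 0.0227222 kg/s
t_res = M / Q_s = 2.89 ÷ 0.0227222 = 127.188 s
D = 34.6 mm = 0.0346 m;  h = 7.49 mm = 0.00749 m;  N = 57.7 rpm / 60 = 0.961667 rev/s
γ̇ = π·D·N / h = π · 0.0346 · 0.961667 / 0.00749 = 13.9562 s⁻¹
ΔT = η·γ̇²·t_res/(ρ·cp) = [2818 × 13.9562² × 127.188] / [1362 × 2068] = 24.7855 K

value=24.79 K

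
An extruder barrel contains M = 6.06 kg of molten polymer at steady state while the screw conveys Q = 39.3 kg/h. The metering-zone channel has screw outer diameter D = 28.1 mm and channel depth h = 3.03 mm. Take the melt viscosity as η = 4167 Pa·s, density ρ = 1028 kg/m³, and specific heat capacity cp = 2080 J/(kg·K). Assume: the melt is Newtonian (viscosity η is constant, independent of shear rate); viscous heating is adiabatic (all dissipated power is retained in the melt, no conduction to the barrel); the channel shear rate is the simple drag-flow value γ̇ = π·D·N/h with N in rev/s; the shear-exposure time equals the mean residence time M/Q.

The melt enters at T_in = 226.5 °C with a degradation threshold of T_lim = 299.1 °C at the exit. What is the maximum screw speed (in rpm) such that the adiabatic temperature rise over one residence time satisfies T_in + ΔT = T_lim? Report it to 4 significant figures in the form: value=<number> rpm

value=16.87 rpm

Q_s = Q / 3600 = 39.3 / 3600 = 0.0109167 kg/s
Mean residence time: t_res = M/Q_s = 6.06 kg / 0.0109167 kg/s = 555.115 s
Geometry in SI: D = 28.1 mm → 0.0281 m, h = 3.03 mm → 0.00303 m
Allowable rise: ΔT_a = T_lim − T_in = 299.1 − 226.5 = 72.6 K
γ̇_max² = ΔT_a·ρ·cp/(η·t_res) = 72.6·1028·2080/(4167·555.115) = 67.11 s⁻²
Take the square root: γ̇_max = √(67.11) = 8.19207 s⁻¹
N_max = γ̇_max·h / (π·D) = 8.19207 · 0.00303 / (π · 0.0281) = 0.281177 rev/s = 16.8706 rpm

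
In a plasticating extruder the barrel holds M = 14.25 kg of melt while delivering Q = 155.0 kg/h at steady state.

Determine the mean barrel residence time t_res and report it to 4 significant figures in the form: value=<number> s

Convert throughput: Q = 155.0 kg/h = 155.0/3600 = 0.0430556 kg/s
t_res = M / Q_s = 14.25 / 0.0430556 = 330.968 s

value=331.0 s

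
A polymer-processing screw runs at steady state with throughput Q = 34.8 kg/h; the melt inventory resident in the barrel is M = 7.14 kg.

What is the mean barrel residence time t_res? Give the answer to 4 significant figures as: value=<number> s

value=738.6 s

Q_s = Q / 3600 = 34.8 / 3600 = 0.00966667 kg/s
t_res = M / Q_s = 7.14 / 0.00966667 = 738.621 s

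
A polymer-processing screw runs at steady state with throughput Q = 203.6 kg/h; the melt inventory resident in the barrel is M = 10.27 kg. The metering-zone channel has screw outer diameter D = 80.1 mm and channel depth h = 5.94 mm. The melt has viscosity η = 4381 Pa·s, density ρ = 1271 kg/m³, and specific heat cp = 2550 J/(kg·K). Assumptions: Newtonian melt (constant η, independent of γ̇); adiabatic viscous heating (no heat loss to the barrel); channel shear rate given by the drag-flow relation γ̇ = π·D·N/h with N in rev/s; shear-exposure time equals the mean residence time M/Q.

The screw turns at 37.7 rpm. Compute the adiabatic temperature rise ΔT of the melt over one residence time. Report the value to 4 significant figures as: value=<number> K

value=173.9 K

Throughput in SI: Q_s = 203.6 kg/h ÷ 3600 s/h = 0.0565556 kg/s
t_res = M / Q_s = 10.27 ÷ 0.0565556 = 181.591 s
Geometry in metres: D = 80.1 mm → 0.0801 m, h = 5.94 mm → 0.00594 m; screw speed N = 37.7 rpm = 0.628333 rev/s
Shear rate: γ̇ = πDN/h = π·0.0801·0.628333/0.00594 = 26.6187 s⁻¹
Adiabatic rise: ΔT = η γ̇² t_res / (ρ cp) = 4381·(26.6187)²·181.591 / (1271·2550) = 173.922 K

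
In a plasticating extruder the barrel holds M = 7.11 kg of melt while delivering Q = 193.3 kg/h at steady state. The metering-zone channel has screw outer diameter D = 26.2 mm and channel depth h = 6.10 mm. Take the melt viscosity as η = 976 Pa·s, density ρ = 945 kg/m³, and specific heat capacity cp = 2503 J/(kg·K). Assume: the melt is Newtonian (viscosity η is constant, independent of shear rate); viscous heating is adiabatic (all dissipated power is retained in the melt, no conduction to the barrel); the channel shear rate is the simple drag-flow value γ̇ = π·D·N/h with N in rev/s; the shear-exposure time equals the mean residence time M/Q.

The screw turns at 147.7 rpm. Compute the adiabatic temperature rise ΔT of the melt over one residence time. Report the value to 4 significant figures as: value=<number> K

Convert throughput: Q = 193.3 kg/h = 193.3/3600 = 0.0536944 kg/s
t_res = M / Q_s = 7.11 / 0.0536944 = 132.416 s
Convert to SI: D = 0.0262 m, h = 0.0061 m, N = 147.7/60 = 2.46167 rev/s
γ̇ = π·D·N / h = π · 0.0262 · 2.46167 / 0.0061 = 33.2162 s⁻¹
ΔT = η·γ̇²·t_res / (ρ·cp) = 976 · (33.2162)² · 132.416 / (945 · 2503) = 60.2835 K

value=60.28 K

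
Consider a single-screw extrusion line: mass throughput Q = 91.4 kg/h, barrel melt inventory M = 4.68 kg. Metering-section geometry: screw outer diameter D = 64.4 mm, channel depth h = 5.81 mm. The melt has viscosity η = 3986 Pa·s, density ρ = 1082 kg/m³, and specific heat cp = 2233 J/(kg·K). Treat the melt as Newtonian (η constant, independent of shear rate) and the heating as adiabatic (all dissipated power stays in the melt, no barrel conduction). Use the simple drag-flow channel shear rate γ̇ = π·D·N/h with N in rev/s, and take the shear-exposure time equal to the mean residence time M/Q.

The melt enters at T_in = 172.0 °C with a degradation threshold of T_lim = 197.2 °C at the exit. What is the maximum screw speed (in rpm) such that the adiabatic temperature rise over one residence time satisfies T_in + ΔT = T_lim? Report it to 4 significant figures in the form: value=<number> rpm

value=15.68 rpm

Q_s = Q / 3600 = 91.4 / 3600 = 0.0253889 kg/s
t_res = M / Q_s = 4.68 / 0.0253889 = 184.333 s
Convert to metres: D = 0.0644 m, h = 0.00581 m
ΔT_a = T_lim − T_in = 197.2 − 172.0 = 25.2 K
γ̇_max² = ΔT_a·ρ·cp / (η·t_res) = [25.2 × 1082 × 2233] / [3986 × 184.333] = 82.8661 s⁻²
Take the square root: γ̇_max = √(82.8661) = 9.10308 s⁻¹
Solve γ̇ = πDN/h for N: N_max = γ̇_max·h/(π·D) = 9.10308 × 0.00581 / (π × 0.0644) = 0.261414 rev/s = 15.6848 rpm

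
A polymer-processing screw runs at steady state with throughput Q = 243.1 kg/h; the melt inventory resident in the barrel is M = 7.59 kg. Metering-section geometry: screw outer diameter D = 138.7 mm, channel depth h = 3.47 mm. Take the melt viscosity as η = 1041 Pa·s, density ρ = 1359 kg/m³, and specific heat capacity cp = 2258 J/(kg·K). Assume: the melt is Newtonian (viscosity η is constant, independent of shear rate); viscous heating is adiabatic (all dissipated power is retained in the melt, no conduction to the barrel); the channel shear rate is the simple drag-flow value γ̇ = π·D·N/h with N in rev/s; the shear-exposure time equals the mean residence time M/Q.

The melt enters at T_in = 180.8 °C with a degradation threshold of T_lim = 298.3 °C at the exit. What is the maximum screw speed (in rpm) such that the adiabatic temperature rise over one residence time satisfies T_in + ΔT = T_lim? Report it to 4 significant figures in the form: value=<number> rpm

value=26.52 rpm

Q_s = Q / 3600 = 243.1 / 3600 = 0.0675278 kg/s
t_res = M / Q_s = 7.59 ÷ 0.0675278 = 112.398 s
D = 138.7 mm = 0.1387 m;  h = 3.47 mm = 0.00347 m
ΔT_a = T_lim − T_in = 298.3 °C − 180.8 °C = 117.5 K
γ̇_max² = ΔT_a·ρ·cp / (η·t_res) = [117.5 × 1359 × 2258] / [1041 × 112.398] = 3081.56 s⁻²
Take the square root: γ̇_max = √(3081.56) = 55.5118 s⁻¹
N_max = γ̇_max h / (πD) = 55.5118·0.00347/(π·0.1387) = 0.442068 rev/s → ×60 = 26.5241 rpm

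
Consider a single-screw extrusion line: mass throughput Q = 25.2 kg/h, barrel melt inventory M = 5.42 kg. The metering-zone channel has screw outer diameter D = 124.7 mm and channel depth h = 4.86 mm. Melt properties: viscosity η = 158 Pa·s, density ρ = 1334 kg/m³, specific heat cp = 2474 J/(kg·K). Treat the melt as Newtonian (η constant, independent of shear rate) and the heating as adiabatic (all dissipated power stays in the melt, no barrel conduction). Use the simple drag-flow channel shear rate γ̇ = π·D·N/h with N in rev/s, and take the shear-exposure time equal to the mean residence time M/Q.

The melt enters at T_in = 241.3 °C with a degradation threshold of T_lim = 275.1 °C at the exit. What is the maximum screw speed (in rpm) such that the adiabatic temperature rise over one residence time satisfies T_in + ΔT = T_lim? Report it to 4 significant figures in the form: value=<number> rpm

Throughput in SI: Q_s = 25.2 kg/h ÷ 3600 s/h = 0.007 kg/s
t_res = M / Q_s = 5.42 / 0.007 = 774.286 s
Geometry in SI: D = 124.7 mm → 0.1247 m, h = 4.86 mm → 0.00486 m
ΔT_a = T_lim − T_in = 275.1 − 241.3 = 33.8 K
Invert ΔT = ηγ̇²t_res/(ρcp) for γ̇: γ̇_max² = ΔT_a ρ cp / (η t_res) = 33.8·1334·2474 / (158·774.286) = 911.83 s⁻²
Take the square root: γ̇_max = √(911.83) = 30.1965 s⁻¹
N_max = γ̇_max·h / (π·D) = 30.1965 · 0.00486 / (π · 0.1247) = 0.374608 rev/s = 22.4765 rpm

value=22.48 rpm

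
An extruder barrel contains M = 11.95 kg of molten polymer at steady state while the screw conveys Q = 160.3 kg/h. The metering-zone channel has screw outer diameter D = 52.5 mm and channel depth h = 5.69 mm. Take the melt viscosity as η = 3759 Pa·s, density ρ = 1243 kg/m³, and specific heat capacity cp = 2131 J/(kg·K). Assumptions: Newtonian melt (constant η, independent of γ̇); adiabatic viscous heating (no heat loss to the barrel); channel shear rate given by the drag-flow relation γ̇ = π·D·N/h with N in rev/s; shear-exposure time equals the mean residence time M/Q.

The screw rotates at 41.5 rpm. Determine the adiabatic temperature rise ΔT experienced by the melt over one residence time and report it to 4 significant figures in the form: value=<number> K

value=153.1 K

Q_s = Q / 3600 = 160.3 / 3600 = 0.0445278 kg/s
t_res = M / Q_s = 11.95 ÷ 0.0445278 = 268.372 s
Convert to SI: D = 0.0525 m, h = 0.00569 m, N = 41.5/60 = 0.691667 rev/s
γ̇ = π D N / h = (π)(0.0525)(0.691667) / 0.00569 = 20.049 s⁻¹
ΔT = η·γ̇²·t_res/(ρ·cp) = [3759 × 20.049² × 268.372] / [1243 × 2131] = 153.088 K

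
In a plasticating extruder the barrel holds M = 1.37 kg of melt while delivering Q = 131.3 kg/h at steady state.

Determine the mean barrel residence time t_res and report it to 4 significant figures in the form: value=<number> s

Throughput in SI: Q_s = 131.3 kg/h ÷ 3600 s/h = 0.0364722 kg/s
t_res = M / Q_s = 1.37 ÷ 0.0364722 = 37.5628 s

value=37.56 s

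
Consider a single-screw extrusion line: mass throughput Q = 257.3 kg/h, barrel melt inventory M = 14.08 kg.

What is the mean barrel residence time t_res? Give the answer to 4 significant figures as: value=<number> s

value=197.0 s

Convert throughput: Q = 257.3 kg/h = 257.3/3600 = 0.0714722 kg/s
t_res = M / Q_s = 14.08 ÷ 0.0714722 = 197 s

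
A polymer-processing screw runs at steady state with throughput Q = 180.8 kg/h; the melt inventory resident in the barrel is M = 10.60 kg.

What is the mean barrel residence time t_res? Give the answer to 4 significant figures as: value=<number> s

value=211.1 s

Convert throughput: Q = 180.8 kg/h = 180.8/3600 = 0.0502222 kg/s
Mean residence time: t_res = M/Q_s = 10.60 kg / 0.0502222 kg/s = 211.062 s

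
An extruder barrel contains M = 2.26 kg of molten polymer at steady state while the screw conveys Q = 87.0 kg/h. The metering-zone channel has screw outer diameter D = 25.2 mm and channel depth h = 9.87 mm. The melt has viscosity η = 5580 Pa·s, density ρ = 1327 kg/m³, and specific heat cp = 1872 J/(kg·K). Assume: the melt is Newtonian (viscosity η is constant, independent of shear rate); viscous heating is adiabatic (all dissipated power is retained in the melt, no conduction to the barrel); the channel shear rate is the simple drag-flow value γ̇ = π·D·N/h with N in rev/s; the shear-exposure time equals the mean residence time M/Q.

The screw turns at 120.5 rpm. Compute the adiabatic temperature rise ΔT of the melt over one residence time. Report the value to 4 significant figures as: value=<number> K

value=54.51 K

Convert throughput: Q = 87.0 kg/h = 87.0/3600 = 0.0241667 kg/s
Mean residence time: t_res = M/Q_s = 2.26 kg / 0.0241667 kg/s = 93.5172 s
Convert to SI: D = 0.0252 m, h = 0.00987 m, N = 120.5/60 = 2.00833 rev/s
γ̇ = π·D·N / h = π · 0.0252 · 2.00833 / 0.00987 = 16.109 s⁻¹
Adiabatic rise: ΔT = η γ̇² t_res / (ρ cp) = 5580·(16.109)²·93.5172 / (1327·1872) = 54.5114 K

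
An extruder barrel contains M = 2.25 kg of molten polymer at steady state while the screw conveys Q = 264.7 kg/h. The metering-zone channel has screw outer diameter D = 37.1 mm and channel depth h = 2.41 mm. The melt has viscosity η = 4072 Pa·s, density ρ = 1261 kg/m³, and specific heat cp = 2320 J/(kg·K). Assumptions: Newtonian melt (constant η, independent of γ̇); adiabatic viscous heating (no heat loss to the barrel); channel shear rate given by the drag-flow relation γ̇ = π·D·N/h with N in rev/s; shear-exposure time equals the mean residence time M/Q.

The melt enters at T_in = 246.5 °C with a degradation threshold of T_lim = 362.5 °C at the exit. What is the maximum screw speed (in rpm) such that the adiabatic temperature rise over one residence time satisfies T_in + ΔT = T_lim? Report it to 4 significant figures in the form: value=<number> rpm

value=64.74 rpm

Convert throughput: Q = 264.7 kg/h = 264.7/3600 = 0.0735278 kg/s
t_res = M / Q_s = 2.25 / 0.0735278 = 30.6007 s
D = 37.1 mm = 0.0371 m;  h = 2.41 mm = 0.00241 m
Allowable rise: ΔT_a = T_lim − T_in = 362.5 − 246.5 = 116 K
Invert ΔT = ηγ̇²t_res/(ρcp) for γ̇: γ̇_max² = ΔT_a ρ cp / (η t_res) = 116·1261·2320 / (4072·30.6007) = 2723.47 s⁻²
γ̇_max = sqrt(2723.47) = 52.1869 s⁻¹
N_max = γ̇_max h / (πD) = 52.1869·0.00241/(π·0.0371) = 1.07908 rev/s → ×60 = 64.7449 rpm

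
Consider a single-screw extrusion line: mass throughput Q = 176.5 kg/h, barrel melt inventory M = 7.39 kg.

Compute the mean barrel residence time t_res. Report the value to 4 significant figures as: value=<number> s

value=150.7 s

Convert throughput: Q = 176.5 kg/h = 176.5/3600 = 0.0490278 kg/s
t_res = M / Q_s = 7.39 ÷ 0.0490278 = 150.731 s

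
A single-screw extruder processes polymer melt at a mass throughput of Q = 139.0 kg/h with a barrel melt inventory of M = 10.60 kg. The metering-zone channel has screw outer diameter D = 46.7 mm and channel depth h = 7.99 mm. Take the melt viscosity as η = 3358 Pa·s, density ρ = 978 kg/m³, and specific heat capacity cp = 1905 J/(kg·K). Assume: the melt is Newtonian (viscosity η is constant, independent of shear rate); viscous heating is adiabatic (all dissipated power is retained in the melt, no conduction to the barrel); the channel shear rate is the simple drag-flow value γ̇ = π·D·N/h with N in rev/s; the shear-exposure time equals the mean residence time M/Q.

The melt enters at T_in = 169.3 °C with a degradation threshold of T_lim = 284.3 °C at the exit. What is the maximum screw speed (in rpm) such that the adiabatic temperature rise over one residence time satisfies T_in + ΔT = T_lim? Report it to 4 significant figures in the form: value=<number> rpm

value=49.81 rpm

Convert throughput: Q = 139.0 kg/h = 139.0/3600 = 0.0386111 kg/s
Mean residence time: t_res = M/Q_s = 10.60 kg / 0.0386111 kg/s = 274.532 s
Convert to metres: D = 0.0467 m, h = 0.00799 m
ΔT_a = T_lim − T_in = 284.3 °C − 169.3 °C = 115 K
Invert ΔT = ηγ̇²t_res/(ρcp) for γ̇: γ̇_max² = ΔT_a ρ cp / (η t_res) = 115·978·1905 / (3358·274.532) = 232.411 s⁻²
γ̇_max = √232.411 = 15.245 s⁻¹
N_max = γ̇_max·h / (π·D) = 15.245 · 0.00799 / (π · 0.0467) = 0.83025 rev/s = 49.815 rpm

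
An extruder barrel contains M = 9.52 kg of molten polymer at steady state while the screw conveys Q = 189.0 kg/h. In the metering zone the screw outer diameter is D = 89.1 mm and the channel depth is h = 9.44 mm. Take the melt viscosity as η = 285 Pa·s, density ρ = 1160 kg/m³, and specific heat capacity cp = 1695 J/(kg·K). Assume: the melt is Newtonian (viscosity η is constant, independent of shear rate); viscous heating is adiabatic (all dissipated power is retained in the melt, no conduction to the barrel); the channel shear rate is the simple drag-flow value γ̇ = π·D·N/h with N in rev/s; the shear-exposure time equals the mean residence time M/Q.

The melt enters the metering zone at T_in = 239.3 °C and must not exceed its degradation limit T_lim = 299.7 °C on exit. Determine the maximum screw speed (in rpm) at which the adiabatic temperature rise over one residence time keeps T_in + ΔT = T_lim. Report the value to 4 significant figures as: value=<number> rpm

value=97.00 rpm

Convert throughput: Q = 189.0 kg/h = 189.0/3600 = 0.0525 kg/s
t_res = M / Q_s = 9.52 / 0.0525 = 181.333 s
Convert to metres: D = 0.0891 m, h = 0.00944 m
Allowable rise: ΔT_a = T_lim − T_in = 299.7 − 239.3 = 60.4 K
γ̇_max² = ΔT_a·ρ·cp/(η·t_res) = 60.4·1160·1695/(285·181.333) = 2297.96 s⁻²
Take the square root: γ̇_max = √(2297.96) = 47.937 s⁻¹
Solve γ̇ = πDN/h for N: N_max = γ̇_max·h/(π·D) = 47.937 × 0.00944 / (π × 0.0891) = 1.61665 rev/s = 96.9989 rpm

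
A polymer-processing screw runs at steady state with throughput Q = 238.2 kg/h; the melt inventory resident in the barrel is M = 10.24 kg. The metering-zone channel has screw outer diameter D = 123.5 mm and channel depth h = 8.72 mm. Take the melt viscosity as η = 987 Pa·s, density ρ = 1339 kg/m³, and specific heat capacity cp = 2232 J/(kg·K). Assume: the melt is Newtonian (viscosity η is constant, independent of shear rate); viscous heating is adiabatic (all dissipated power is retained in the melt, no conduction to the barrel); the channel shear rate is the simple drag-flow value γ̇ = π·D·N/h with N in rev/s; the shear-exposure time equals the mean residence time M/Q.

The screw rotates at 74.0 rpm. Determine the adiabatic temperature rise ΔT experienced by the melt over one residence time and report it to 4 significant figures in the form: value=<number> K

Q_s = Q / 3600 = 238.2 / 3600 = 0.0661667 kg/s
Mean residence time: t_res = M/Q_s = 10.24 kg / 0.0661667 kg/s = 154.761 s
D = 123.5 mm = 0.1235 m;  h = 8.72 mm = 0.00872 m;  N = 74.0 rpm / 60 = 1.23333 rev/s
Shear rate: γ̇ = πDN/h = π·0.1235·1.23333/0.00872 = 54.8758 s⁻¹
ΔT = η·γ̇²·t_res/(ρ·cp) = [987 × 54.8758² × 154.761] / [1339 × 2232] = 153.909 K

value=153.9 K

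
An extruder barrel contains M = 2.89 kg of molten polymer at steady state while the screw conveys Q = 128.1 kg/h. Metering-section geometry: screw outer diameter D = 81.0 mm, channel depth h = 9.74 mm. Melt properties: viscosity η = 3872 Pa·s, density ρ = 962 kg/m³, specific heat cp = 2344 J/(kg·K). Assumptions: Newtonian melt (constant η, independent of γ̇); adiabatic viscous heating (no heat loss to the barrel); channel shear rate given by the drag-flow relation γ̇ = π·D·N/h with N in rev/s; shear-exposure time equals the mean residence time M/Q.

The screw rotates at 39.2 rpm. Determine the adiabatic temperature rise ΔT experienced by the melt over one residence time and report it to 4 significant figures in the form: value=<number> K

value=40.63 K

Throughput in SI: Q_s = 128.1 kg/h ÷ 3600 s/h = 0.0355833 kg/s
t_res = M / Q_s = 2.89 ÷ 0.0355833 = 81.2178 s
Geometry in metres: D = 81.0 mm → 0.081 m, h = 9.74 mm → 0.00974 m; screw speed N = 39.2 rpm = 0.653333 rev/s
Shear rate: γ̇ = πDN/h = π·0.081·0.653333/0.00974 = 17.0691 s⁻¹
Adiabatic rise: ΔT = η γ̇² t_res / (ρ cp) = 3872·(17.0691)²·81.2178 / (962·2344) = 40.6327 K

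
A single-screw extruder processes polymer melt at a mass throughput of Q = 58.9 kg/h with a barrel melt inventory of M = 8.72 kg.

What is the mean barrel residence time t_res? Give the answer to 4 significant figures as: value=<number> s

value=533.0 s

Q_s = Q / 3600 = 58.9 / 3600 = 0.0163611 kg/s
t_res = M / Q_s = 8.72 / 0.0163611 = 532.971 s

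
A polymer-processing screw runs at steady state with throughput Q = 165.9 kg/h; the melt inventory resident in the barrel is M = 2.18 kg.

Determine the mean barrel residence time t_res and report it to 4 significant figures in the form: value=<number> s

value=47.31 s

Convert throughput: Q = 165.9 kg/h = 165.9/3600 = 0.0460833 kg/s
t_res = M / Q_s = 2.18 ÷ 0.0460833 = 47.3056 s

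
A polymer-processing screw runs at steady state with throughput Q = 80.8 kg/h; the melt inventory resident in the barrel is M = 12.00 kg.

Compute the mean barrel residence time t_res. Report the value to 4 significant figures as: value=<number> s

value=534.7 s

Throughput in SI: Q_s = 80.8 kg/h ÷ 3600 s/h = 0.0224444 kg/s
Mean residence time: t_res = M/Q_s = 12.00 kg / 0.0224444 kg/s = 534.653 s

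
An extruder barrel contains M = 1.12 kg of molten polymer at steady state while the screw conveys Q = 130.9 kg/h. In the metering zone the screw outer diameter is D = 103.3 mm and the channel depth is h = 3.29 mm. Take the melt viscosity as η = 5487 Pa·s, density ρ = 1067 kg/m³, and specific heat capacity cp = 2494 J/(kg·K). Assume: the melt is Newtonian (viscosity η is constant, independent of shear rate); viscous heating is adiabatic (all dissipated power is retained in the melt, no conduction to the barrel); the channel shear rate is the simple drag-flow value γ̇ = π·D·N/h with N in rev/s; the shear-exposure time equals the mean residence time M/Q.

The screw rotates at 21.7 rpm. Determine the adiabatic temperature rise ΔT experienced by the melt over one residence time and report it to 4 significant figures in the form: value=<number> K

value=80.83 K

Throughput in SI: Q_s = 130.9 kg/h ÷ 3600 s/h = 0.0363611 kg/s
t_res = M / Q_s = 1.12 / 0.0363611 = 30.8021 s
Convert to SI: D = 0.1033 m, h = 0.00329 m, N = 21.7/60 = 0.361667 rev/s
γ̇ = π·D·N / h = π · 0.1033 · 0.361667 / 0.00329 = 35.6749 s⁻¹
ΔT = η·γ̇²·t_res/(ρ·cp) = [5487 × 35.6749² × 30.8021] / [1067 × 2494] = 80.8315 K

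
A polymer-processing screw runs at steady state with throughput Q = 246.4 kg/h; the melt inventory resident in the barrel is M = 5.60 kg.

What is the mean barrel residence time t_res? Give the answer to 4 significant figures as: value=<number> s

value=81.82 s

Throughput in SI: Q_s = 246.4 kg/h ÷ 3600 s/h = 0.0684444 kg/s
t_res = M / Q_s = 5.60 / 0.0684444 = 81.8182 s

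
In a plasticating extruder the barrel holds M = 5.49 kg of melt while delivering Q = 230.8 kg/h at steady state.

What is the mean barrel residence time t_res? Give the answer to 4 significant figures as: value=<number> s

Convert throughput: Q = 230.8 kg/h = 230.8/3600 = 0.0641111 kg/s
Mean residence time: t_res = M/Q_s = 5.49 kg / 0.0641111 kg/s = 85.6326 s

value=85.63 s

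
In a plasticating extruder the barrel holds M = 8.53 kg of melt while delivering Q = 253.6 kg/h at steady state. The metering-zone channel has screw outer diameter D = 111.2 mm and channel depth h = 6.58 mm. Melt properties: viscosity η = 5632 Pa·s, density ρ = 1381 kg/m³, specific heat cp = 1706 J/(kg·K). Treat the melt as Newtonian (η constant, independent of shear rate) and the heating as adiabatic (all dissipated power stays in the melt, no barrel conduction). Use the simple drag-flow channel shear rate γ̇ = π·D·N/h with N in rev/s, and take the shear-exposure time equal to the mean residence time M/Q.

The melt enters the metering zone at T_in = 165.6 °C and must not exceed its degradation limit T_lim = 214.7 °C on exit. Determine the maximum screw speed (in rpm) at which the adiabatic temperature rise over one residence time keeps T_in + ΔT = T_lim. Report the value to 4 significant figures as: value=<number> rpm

Throughput in SI: Q_s = 253.6 kg/h ÷ 3600 s/h = 0.0704444 kg/s
Mean residence time: t_res = M/Q_s = 8.53 kg / 0.0704444 kg/s = 121.088 s
Geometry in SI: D = 111.2 mm → 0.1112 m, h = 6.58 mm → 0.00658 m
Allowable rise: ΔT_a = T_lim − T_in = 214.7 − 165.6 = 49.1 K
γ̇_max² = ΔT_a·ρ·cp/(η·t_res) = 49.1·1381·1706/(5632·121.088) = 169.625 s⁻²
γ̇_max = √169.625 = 13.024 s⁻¹
N_max = γ̇_max·h / (π·D) = 13.024 · 0.00658 / (π · 0.1112) = 0.24531 rev/s = 14.7186 rpm

value=14.72 rpm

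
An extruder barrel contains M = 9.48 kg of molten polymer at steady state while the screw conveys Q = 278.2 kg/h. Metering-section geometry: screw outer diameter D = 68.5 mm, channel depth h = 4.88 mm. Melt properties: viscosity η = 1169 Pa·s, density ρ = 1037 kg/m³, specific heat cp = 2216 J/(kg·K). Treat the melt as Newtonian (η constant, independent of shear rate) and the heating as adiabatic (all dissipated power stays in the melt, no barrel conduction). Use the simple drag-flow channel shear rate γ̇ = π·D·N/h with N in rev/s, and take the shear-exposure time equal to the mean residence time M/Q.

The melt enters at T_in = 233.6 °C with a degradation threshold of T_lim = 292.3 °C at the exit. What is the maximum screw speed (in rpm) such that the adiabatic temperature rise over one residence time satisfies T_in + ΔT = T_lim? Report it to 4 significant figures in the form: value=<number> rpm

Q_s = Q / 3600 = 278.2 / 3600 = 0.0772778 kg/s
t_res = M / Q_s = 9.48 / 0.0772778 = 122.674 s
Convert to metres: D = 0.0685 m, h = 0.00488 m
ΔT_a = T_lim − T_in = 292.3 °C − 233.6 °C = 58.7 K
γ̇_max² = ΔT_a·ρ·cp/(η·t_res) = 58.7·1037·2216/(1169·122.674) = 940.629 s⁻²
Take the square root: γ̇_max = √(940.629) = 30.6697 s⁻¹
N_max = γ̇_max h / (πD) = 30.6697·0.00488/(π·0.0685) = 0.695486 rev/s → ×60 = 41.7292 rpm

value=41.73 rpm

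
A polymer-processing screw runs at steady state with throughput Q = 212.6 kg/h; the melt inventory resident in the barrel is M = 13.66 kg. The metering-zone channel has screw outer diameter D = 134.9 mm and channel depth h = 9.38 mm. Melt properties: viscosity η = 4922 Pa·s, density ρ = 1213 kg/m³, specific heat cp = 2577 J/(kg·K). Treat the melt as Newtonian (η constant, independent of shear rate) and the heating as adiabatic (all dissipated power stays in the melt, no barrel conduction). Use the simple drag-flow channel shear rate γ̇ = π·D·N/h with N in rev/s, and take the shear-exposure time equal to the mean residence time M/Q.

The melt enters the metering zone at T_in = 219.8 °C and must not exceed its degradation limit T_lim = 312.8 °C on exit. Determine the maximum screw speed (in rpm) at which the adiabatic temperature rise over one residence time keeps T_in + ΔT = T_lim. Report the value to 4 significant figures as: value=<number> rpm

Q_s = Q / 3600 = 212.6 / 3600 = 0.0590556 kg/s
t_res = M / Q_s = 13.66 ÷ 0.0590556 = 231.308 s
Geometry in SI: D = 134.9 mm → 0.1349 m, h = 9.38 mm → 0.00938 m
ΔT_a = T_lim − T_in = 312.8 °C − 219.8 °C = 93 K
γ̇_max² = ΔT_a·ρ·cp / (η·t_res) = [93 × 1213 × 2577] / [4922 × 231.308] = 255.345 s⁻²
γ̇_max = √255.345 = 15.9795 s⁻¹
N_max = γ̇_max h / (πD) = 15.9795·0.00938/(π·0.1349) = 0.353675 rev/s → ×60 = 21.2205 rpm

value=21.22 rpm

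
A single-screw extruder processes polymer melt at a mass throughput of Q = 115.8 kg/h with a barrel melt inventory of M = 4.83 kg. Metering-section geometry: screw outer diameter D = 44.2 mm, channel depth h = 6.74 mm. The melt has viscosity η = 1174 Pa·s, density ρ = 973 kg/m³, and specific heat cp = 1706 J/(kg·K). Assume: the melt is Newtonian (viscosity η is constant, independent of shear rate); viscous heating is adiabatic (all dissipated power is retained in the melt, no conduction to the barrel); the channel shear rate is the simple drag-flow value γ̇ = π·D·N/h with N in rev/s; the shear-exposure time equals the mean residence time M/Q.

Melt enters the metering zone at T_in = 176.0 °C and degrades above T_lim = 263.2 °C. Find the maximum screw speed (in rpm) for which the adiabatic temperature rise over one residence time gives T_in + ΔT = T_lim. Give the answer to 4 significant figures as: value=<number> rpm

value=83.45 rpm

Throughput in SI: Q_s = 115.8 kg/h ÷ 3600 s/h = 0.0321667 kg/s
t_res = M / Q_s = 4.83 / 0.0321667 = 150.155 s
Geometry in SI: D = 44.2 mm → 0.0442 m, h = 6.74 mm → 0.00674 m
Allowable rise: ΔT_a = T_lim − T_in = 263.2 − 176.0 = 87.2 K
Invert ΔT = ηγ̇²t_res/(ρcp) for γ̇: γ̇_max² = ΔT_a ρ cp / (η t_res) = 87.2·973·1706 / (1174·150.155) = 821.106 s⁻²
γ̇_max = sqrt(821.106) = 28.6549 s⁻¹
N_max = γ̇_max h / (πD) = 28.6549·0.00674/(π·0.0442) = 1.39087 rev/s → ×60 = 83.4524 rpm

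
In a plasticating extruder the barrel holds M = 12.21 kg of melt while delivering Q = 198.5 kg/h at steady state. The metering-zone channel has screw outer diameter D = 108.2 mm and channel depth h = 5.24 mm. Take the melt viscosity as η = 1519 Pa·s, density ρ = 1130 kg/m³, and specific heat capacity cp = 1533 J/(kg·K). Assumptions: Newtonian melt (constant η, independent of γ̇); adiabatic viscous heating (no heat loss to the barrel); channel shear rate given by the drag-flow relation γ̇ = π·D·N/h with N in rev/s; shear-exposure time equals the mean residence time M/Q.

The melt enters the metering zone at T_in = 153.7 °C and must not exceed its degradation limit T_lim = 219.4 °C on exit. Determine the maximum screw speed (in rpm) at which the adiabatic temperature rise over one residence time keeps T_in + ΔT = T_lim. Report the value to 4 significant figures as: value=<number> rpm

Throughput in SI: Q_s = 198.5 kg/h ÷ 3600 s/h = 0.0551389 kg/s
Mean residence time: t_res = M/Q_s = 12.21 kg / 0.0551389 kg/s = 221.441 s
Convert to metres: D = 0.1082 m, h = 0.00524 m
ΔT_a = T_lim − T_in = 219.4 − 153.7 = 65.7 K
γ̇_max² = ΔT_a·ρ·cp/(η·t_res) = 65.7·1130·1533/(1519·221.441) = 338.353 s⁻²
γ̇_max = √338.353 = 18.3944 s⁻¹
Solve γ̇ = πDN/h for N: N_max = γ̇_max·h/(π·D) = 18.3944 × 0.00524 / (π × 0.1082) = 0.283556 rev/s = 17.0134 rpm

value=17.01 rpm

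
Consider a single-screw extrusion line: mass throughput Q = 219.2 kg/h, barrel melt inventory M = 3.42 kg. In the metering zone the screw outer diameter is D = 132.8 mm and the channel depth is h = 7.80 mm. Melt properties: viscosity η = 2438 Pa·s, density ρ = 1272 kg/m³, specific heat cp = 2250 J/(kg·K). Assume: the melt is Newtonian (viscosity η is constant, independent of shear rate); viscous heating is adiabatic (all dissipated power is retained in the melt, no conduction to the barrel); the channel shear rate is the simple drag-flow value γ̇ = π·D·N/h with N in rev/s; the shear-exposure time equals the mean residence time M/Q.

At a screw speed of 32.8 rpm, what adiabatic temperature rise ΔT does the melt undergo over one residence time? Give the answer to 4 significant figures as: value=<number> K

Throughput in SI: Q_s = 219.2 kg/h ÷ 3600 s/h = 0.0608889 kg/s
t_res = M / Q_s = 3.42 ÷ 0.0608889 = 56.1679 s
Geometry in metres: D = 132.8 mm → 0.1328 m, h = 7.80 mm → 0.0078 m; screw speed N = 32.8 rpm = 0.546667 rev/s
γ̇ = π D N / h = (π)(0.1328)(0.546667) / 0.0078 = 29.2399 s⁻¹
ΔT = η·γ̇²·t_res / (ρ·cp) = 2438 · (29.2399)² · 56.1679 / (1272 · 2250) = 40.9076 K

value=40.91 K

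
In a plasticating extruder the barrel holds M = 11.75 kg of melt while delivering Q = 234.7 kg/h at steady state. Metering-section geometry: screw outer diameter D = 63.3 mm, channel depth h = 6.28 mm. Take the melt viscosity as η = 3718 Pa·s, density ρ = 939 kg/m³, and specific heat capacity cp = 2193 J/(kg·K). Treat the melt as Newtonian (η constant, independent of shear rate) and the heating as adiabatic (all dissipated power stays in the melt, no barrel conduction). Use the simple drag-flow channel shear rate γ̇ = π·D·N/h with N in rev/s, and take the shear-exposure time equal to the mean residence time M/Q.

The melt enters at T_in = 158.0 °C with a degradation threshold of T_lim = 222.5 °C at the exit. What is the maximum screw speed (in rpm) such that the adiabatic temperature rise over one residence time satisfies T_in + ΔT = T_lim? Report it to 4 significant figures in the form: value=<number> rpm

Convert throughput: Q = 234.7 kg/h = 234.7/3600 = 0.0651944 kg/s
t_res = M / Q_s = 11.75 ÷ 0.0651944 = 180.23 s
Convert to metres: D = 0.0633 m, h = 0.00628 m
ΔT_a = T_lim − T_in = 222.5 °C − 158.0 °C = 64.5 K
γ̇_max² = ΔT_a·ρ·cp / (η·t_res) = [64.5 × 939 × 2193] / [3718 × 180.23] = 198.211 s⁻²
γ̇_max = sqrt(198.211) = 14.0787 s⁻¹
N_max = γ̇_max h / (πD) = 14.0787·0.00628/(π·0.0633) = 0.4446 rev/s → ×60 = 26.676 rpm

value=26.68 rpm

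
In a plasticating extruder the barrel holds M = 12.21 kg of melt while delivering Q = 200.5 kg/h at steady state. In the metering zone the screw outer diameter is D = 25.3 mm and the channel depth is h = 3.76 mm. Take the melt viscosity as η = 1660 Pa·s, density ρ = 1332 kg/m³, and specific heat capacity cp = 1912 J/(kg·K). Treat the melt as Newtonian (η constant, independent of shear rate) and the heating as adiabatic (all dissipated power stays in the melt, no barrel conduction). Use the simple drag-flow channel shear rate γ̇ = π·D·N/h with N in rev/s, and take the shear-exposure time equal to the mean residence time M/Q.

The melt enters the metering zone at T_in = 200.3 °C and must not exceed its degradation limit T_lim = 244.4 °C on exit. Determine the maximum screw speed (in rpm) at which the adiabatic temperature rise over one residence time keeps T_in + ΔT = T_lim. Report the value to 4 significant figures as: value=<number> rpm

Convert throughput: Q = 200.5 kg/h = 200.5/3600 = 0.0556944 kg/s
t_res = M / Q_s = 12.21 ÷ 0.0556944 = 219.232 s
Convert to metres: D = 0.0253 m, h = 0.00376 m
ΔT_a = T_lim − T_in = 244.4 − 200.3 = 44.1 K
γ̇_max² = ΔT_a·ρ·cp / (η·t_res) = [44.1 × 1332 × 1912] / [1660 × 219.232] = 308.616 s⁻²
γ̇_max = √308.616 = 17.5675 s⁻¹
N_max = γ̇_max h / (πD) = 17.5675·0.00376/(π·0.0253) = 0.831049 rev/s → ×60 = 49.863 rpm

value=49.86 rpm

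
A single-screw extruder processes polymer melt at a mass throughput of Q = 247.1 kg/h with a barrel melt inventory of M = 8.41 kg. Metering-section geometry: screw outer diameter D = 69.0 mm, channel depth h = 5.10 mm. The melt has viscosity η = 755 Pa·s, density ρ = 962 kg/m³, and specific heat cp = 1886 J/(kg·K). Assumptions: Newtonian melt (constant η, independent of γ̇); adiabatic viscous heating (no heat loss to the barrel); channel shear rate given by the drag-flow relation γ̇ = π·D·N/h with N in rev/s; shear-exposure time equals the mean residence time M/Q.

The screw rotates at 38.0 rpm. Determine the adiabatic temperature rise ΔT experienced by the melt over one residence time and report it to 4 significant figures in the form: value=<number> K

value=36.95 K

Throughput in SI: Q_s = 247.1 kg/h ÷ 3600 s/h = 0.0686389 kg/s
Mean residence time: t_res = M/Q_s = 8.41 kg / 0.0686389 kg/s = 122.525 s
Convert to SI: D = 0.069 m, h = 0.0051 m, N = 38.0/60 = 0.633333 rev/s
γ̇ = π·D·N / h = π · 0.069 · 0.633333 / 0.0051 = 26.9191 s⁻¹
ΔT = η·γ̇²·t_res / (ρ·cp) = 755 · (26.9191)² · 122.525 / (962 · 1886) = 36.9469 K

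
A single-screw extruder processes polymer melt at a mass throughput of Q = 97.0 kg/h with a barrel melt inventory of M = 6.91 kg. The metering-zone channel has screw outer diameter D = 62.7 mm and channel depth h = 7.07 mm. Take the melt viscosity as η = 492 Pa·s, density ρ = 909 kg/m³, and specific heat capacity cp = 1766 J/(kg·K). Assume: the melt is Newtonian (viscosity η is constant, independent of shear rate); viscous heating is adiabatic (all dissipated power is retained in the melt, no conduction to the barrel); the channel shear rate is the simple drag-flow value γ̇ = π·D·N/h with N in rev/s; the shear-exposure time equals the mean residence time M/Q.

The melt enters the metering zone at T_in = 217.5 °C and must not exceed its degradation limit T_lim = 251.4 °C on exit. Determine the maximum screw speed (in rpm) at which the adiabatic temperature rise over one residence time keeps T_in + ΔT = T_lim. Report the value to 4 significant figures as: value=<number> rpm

value=44.72 rpm

Q_s = Q / 3600 = 97.0 / 3600 = 0.0269444 kg/s
Mean residence time: t_res = M/Q_s = 6.91 kg / 0.0269444 kg/s = 256.454 s
D = 62.7 mm = 0.0627 m;  h = 7.07 mm = 0.00707 m
ΔT_a = T_lim − T_in = 251.4 − 217.5 = 33.9 K
γ̇_max² = ΔT_a·ρ·cp / (η·t_res) = [33.9 × 909 × 1766] / [492 × 256.454] = 431.301 s⁻²
γ̇_max = √431.301 = 20.7678 s⁻¹
N_max = γ̇_max·h / (π·D) = 20.7678 · 0.00707 / (π · 0.0627) = 0.745405 rev/s = 44.7243 rpm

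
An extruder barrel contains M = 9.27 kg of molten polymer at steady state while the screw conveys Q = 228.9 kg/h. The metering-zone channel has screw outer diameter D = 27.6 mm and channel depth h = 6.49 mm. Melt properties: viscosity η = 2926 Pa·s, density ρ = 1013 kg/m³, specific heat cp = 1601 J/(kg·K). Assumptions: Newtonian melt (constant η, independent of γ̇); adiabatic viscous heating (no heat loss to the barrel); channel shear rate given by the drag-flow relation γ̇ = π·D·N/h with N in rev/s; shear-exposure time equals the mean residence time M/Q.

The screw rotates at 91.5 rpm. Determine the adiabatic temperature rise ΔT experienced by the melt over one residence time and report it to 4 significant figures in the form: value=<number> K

value=109.2 K

Convert throughput: Q = 228.9 kg/h = 228.9/3600 = 0.0635833 kg/s
Mean residence time: t_res = M/Q_s = 9.27 kg / 0.0635833 kg/s = 145.793 s
D = 27.6 mm = 0.0276 m;  h = 6.49 mm = 0.00649 m;  N = 91.5 rpm / 60 = 1.525 rev/s
γ̇ = π·D·N / h = π · 0.0276 · 1.525 / 0.00649 = 20.3744 s⁻¹
ΔT = η·γ̇²·t_res/(ρ·cp) = [2926 × 20.3744² × 145.793] / [1013 × 1601] = 109.189 K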